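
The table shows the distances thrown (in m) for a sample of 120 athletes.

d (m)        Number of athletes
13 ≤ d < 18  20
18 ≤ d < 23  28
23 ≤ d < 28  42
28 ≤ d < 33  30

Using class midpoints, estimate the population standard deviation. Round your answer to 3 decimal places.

5.123

Midpoints: 15.5, 20.5, 25.5, 30.5
n = 120, Σfm = 2870, mean = 23.9167
Σfm² = 71790
Σf(m − x̄)² = Σfm² − (Σfm)²/n = 71790 − 2870²/120 = 3149.1667
Population variance = 3149.1667 / 120 = 26.2431
Standard deviation = √26.2431 = 5.1228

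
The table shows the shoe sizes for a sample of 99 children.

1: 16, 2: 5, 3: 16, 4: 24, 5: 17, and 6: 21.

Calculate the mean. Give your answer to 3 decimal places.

3.848

Values: 1, 2, 3, 4, 5, 6
Σfx = 16×1 + 5×2 + 16×3 + 24×4 + 17×5 + 21×6 = 381
n = Σf = 99
Mean = 381 / 99 = 3.8485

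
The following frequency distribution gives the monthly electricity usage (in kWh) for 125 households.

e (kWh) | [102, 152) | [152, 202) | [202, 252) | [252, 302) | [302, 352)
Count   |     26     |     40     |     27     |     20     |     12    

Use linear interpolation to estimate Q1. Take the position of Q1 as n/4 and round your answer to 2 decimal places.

Cumulative frequencies: 26, 66, 93, 113, 125
n = 125; position = n/4 = 31.25.
This falls in the class [152, 202): L = 152, F = 26, f = 40, h = 50.
Lower quartile ≈ 152 + ((31.25 − 26) / 40) × 50 = 158.5625

158.56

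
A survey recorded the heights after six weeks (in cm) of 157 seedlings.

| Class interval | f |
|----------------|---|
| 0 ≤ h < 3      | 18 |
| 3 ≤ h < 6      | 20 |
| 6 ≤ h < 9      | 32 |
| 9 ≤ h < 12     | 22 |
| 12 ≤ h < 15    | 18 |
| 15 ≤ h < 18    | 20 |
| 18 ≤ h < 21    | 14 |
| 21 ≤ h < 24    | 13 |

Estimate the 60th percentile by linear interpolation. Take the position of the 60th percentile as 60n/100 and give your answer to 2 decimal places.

Cumulative frequencies: 18, 38, 70, 92, 110, 130, 144, 157
n = 157; position = 60n/100 = 94.2.
This falls in the class 12 ≤ h < 15: L = 12, F = 92, f = 18, h = 3.
60th percentile ≈ 12 + ((94.2 − 92) / 18) × 3 = 12.3667

12.37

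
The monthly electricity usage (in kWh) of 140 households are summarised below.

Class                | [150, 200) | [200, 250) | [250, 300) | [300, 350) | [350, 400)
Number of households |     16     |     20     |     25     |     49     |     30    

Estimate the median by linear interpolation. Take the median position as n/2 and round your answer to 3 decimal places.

Cumulative frequencies: 16, 36, 61, 110, 140
n = 140; position = n/2 = 70.
This falls in the class [300, 350): L = 300, F = 61, f = 49, h = 50.
Median ≈ 300 + ((70 − 61) / 49) × 50 = 309.1837

309.184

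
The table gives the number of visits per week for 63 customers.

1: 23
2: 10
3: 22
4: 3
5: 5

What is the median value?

2

Cumulative frequencies: 23, 33, 55, 58, 63
n = 63, so the median is the value in position (n+1)/2 = 32.
Position 32 falls at value 2.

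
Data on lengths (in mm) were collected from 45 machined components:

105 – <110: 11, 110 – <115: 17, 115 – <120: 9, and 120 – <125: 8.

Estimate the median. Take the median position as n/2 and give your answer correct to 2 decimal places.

Cumulative frequencies: 11, 28, 37, 45
n = 45; position = n/2 = 22.5.
This falls in the class 110 – <115: L = 110, F = 11, f = 17, h = 5.
Median ≈ 110 + ((22.5 − 11) / 17) × 5 = 113.3824

113.38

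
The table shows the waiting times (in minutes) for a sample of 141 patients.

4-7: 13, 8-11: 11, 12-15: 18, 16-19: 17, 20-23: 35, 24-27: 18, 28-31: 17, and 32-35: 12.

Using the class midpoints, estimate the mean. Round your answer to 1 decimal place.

20.1

Midpoints: 5.5, 9.5, 13.5, 17.5, 21.5, 25.5, 29.5, 33.5
Σfm = 13×5.5 + 11×9.5 + 18×13.5 + 17×17.5 + 35×21.5 + 18×25.5 + 17×29.5 + 12×33.5 = 2831.5
n = Σf = 141
Mean = 2831.5 / 141 = 20.0816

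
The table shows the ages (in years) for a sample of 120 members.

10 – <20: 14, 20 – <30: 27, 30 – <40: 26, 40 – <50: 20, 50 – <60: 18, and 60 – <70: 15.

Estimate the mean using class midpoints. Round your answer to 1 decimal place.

38.8

Midpoints: 15, 25, 35, 45, 55, 65
Σfm = 14×15 + 27×25 + 26×35 + 20×45 + 18×55 + 15×65 = 4660
n = Σf = 120
Mean = 4660 / 120 = 38.8333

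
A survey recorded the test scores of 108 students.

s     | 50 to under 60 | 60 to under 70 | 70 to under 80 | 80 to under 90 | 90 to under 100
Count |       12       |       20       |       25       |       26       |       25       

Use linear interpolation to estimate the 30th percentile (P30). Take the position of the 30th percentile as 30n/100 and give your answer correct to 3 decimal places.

70.160

Cumulative frequencies: 12, 32, 57, 83, 108
n = 108; position = 30n/100 = 32.4.
This falls in the class 70 to under 80: L = 70, F = 32, f = 25, h = 10.
30th percentile ≈ 70 + ((32.4 − 32) / 25) × 10 = 70.1600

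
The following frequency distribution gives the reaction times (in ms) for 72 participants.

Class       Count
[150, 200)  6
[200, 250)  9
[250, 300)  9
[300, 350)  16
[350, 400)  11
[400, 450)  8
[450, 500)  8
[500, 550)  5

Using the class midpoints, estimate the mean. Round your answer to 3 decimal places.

343.056

Midpoints: 175, 225, 275, 325, 375, 425, 475, 525
Σfm = 6×175 + 9×225 + 9×275 + 16×325 + 11×375 + 8×425 + 8×475 + 5×525 = 24700
n = Σf = 72
Mean = 24700 / 72 = 343.0556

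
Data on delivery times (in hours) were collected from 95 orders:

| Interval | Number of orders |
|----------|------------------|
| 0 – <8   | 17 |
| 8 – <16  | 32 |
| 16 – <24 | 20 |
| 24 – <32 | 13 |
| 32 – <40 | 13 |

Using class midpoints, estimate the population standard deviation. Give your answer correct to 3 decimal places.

Midpoints: 4, 12, 20, 28, 36
n = 95, Σfm = 1684, mean = 17.7263
Σfm² = 39920
Σf(m − x̄)² = Σfm² − (Σfm)²/n = 39920 − 1684²/95 = 10068.8842
Population variance = 10068.8842 / 95 = 105.9883
Standard deviation = √105.9883 = 10.2951

10.295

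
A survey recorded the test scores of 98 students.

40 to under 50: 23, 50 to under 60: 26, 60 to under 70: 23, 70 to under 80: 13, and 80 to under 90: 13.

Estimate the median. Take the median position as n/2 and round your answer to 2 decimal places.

Cumulative frequencies: 23, 49, 72, 85, 98
n = 98; position = n/2 = 49.
This falls in the class 50 to under 60: L = 50, F = 23, f = 26, h = 10.
Median ≈ 50 + ((49 − 23) / 26) × 10 = 60.0000

60.00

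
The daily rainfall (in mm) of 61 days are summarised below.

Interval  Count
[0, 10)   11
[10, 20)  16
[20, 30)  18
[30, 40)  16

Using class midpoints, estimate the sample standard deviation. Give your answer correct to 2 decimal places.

10.65

Midpoints: 5, 15, 25, 35
n = 61, Σfm = 1305, mean = 21.3934
Σfm² = 34725
Σf(m − x̄)² = Σfm² − (Σfm)²/n = 34725 − 1305²/61 = 6806.5574
Sample variance = 6806.5574 / 60 = 113.4426
Standard deviation = √113.4426 = 10.6509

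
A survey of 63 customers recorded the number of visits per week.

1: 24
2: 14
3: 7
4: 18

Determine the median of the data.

Cumulative frequencies: 24, 38, 45, 63
n = 63, so the median is the value in position (n+1)/2 = 32.
Position 32 falls at value 2.

2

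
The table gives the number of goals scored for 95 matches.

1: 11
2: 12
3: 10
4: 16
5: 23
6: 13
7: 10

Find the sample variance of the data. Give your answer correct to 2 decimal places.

3.41

Values: 1, 2, 3, 4, 5, 6, 7
n = 95, Σfx = 392, mean = 4.1263
Σfx² = 1938
Σf(x − x̄)² = Σfx² − (Σfx)²/n = 1938 − 392²/95 = 320.4842
Sample variance = 320.4842 / 94 = 3.4094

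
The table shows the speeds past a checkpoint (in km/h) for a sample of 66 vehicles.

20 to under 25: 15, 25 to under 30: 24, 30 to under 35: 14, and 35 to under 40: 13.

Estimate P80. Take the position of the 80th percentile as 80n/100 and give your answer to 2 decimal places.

Cumulative frequencies: 15, 39, 53, 66
n = 66; position = 80n/100 = 52.8.
This falls in the class 30 to under 35: L = 30, F = 39, f = 14, h = 5.
80th percentile ≈ 30 + ((52.8 − 39) / 14) × 5 = 34.9286

34.93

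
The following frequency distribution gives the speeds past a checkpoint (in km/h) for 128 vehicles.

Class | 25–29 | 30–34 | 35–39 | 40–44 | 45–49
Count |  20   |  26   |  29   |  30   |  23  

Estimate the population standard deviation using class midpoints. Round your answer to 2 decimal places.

6.66

Midpoints: 27, 32, 37, 42, 47
n = 128, Σfm = 4786, mean = 37.3906
Σfm² = 184632
Σf(m − x̄)² = Σfm² − (Σfm)²/n = 184632 − 4786²/128 = 5680.4688
Population variance = 5680.4688 / 128 = 44.3787
Standard deviation = √44.3787 = 6.6617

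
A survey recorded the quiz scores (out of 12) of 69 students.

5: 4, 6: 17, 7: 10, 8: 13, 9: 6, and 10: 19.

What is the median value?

Cumulative frequencies: 4, 21, 31, 44, 50, 69
n = 69, so the median is the value in position (n+1)/2 = 35.
Position 35 falls at value 8.

8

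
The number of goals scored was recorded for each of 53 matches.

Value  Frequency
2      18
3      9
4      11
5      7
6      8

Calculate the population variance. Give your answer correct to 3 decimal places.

2.092

Values: 2, 3, 4, 5, 6
n = 53, Σfx = 190, mean = 3.5849
Σfx² = 792
Σf(x − x̄)² = Σfx² − (Σfx)²/n = 792 − 190²/53 = 110.8679
Population variance = 110.8679 / 53 = 2.0918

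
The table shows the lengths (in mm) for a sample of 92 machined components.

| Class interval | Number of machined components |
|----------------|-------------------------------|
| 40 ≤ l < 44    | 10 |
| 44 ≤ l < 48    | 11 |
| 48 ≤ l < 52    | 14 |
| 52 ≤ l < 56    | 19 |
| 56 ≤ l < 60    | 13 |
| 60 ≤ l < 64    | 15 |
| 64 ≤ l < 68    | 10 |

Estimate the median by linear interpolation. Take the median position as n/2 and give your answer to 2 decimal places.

54.32

Cumulative frequencies: 10, 21, 35, 54, 67, 82, 92
n = 92; position = n/2 = 46.
This falls in the class 52 ≤ l < 56: L = 52, F = 35, f = 19, h = 4.
Median ≈ 52 + ((46 − 35) / 19) × 4 = 54.3158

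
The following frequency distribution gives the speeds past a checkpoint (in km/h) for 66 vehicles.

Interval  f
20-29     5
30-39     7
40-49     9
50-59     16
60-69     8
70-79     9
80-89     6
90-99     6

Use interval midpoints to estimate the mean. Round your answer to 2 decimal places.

Midpoints: 24.5, 34.5, 44.5, 54.5, 64.5, 74.5, 84.5, 94.5
Σfm = 5×24.5 + 7×34.5 + 9×44.5 + 16×54.5 + 8×64.5 + 9×74.5 + 6×84.5 + 6×94.5 = 3897
n = Σf = 66
Mean = 3897 / 66 = 59.0455

59.05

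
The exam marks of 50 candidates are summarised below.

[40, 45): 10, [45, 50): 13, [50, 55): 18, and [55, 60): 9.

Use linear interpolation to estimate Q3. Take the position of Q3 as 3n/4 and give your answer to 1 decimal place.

Cumulative frequencies: 10, 23, 41, 50
n = 50; position = 3n/4 = 37.5.
This falls in the class [50, 55): L = 50, F = 23, f = 18, h = 5.
Upper quartile ≈ 50 + ((37.5 − 23) / 18) × 5 = 54.0278

54.0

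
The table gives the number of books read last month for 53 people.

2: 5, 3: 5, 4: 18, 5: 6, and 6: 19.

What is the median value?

Cumulative frequencies: 5, 10, 28, 34, 53
n = 53, so the median is the value in position (n+1)/2 = 27.
Position 27 falls at value 4.

4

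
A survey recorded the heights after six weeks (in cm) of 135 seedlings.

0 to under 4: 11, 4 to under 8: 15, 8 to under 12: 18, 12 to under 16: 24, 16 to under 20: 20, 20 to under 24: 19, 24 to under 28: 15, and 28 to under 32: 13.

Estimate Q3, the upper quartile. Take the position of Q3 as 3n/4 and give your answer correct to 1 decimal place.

22.8

Cumulative frequencies: 11, 26, 44, 68, 88, 107, 122, 135
n = 135; position = 3n/4 = 101.25.
This falls in the class 20 to under 24: L = 20, F = 88, f = 19, h = 4.
Upper quartile ≈ 20 + ((101.25 − 88) / 19) × 4 = 22.7895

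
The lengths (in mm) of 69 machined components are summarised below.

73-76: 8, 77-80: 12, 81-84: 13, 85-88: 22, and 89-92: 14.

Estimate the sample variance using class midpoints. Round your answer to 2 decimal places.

Midpoints: 74.5, 78.5, 82.5, 86.5, 90.5
n = 69, Σfm = 5780.5, mean = 83.7754
Σfm² = 486103.25
Σf(m − x̄)² = Σfm² − (Σfm)²/n = 486103.25 − 5780.5²/69 = 1839.7681
Sample variance = 1839.7681 / 68 = 27.0554

27.06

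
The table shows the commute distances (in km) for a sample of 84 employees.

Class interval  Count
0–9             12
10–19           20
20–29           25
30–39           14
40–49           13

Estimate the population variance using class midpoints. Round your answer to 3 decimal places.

159.297

Midpoints: 4.5, 14.5, 24.5, 34.5, 44.5
n = 84, Σfm = 2018, mean = 24.0238
Σfm² = 61861
Σf(m − x̄)² = Σfm² − (Σfm)²/n = 61861 − 2018²/84 = 13380.9524
Population variance = 13380.9524 / 84 = 159.2971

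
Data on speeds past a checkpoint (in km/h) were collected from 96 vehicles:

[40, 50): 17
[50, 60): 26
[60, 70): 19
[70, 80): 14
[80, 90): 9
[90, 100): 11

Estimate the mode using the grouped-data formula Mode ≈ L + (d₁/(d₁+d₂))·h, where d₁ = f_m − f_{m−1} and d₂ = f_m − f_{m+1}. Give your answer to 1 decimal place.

Modal class: [50, 60) (highest frequency 26).
d₁ = 26 − 17 = 9, d₂ = 26 − 19 = 7
Mode ≈ 50 + (9/(9+7)) × 10 = 50 + 5.6250 = 55.6250

55.6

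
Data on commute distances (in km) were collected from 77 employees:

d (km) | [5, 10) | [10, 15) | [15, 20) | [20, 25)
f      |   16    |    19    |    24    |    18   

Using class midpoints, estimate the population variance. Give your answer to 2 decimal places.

Midpoints: 7.5, 12.5, 17.5, 22.5
n = 77, Σfm = 1182.5, mean = 15.3571
Σfm² = 20331.25
Σf(m − x̄)² = Σfm² − (Σfm)²/n = 20331.25 − 1182.5²/77 = 2171.4286
Population variance = 2171.4286 / 77 = 28.2004

28.20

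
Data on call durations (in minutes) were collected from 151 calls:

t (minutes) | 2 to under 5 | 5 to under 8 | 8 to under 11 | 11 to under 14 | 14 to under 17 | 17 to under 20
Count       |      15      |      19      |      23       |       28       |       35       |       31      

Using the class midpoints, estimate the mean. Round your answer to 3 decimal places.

12.321

Midpoints: 3.5, 6.5, 9.5, 12.5, 15.5, 18.5
Σfm = 15×3.5 + 19×6.5 + 23×9.5 + 28×12.5 + 35×15.5 + 31×18.5 = 1860.5
n = Σf = 151
Mean = 1860.5 / 151 = 12.3212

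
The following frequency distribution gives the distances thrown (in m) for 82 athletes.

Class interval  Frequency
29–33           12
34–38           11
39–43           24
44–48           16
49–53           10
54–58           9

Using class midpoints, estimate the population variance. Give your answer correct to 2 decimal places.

56.84

Midpoints: 31, 36, 41, 46, 51, 56
n = 82, Σfm = 3502, mean = 42.7073
Σfm² = 154222
Σf(m − x̄)² = Σfm² − (Σfm)²/n = 154222 − 3502²/82 = 4660.9756
Population variance = 4660.9756 / 82 = 56.8412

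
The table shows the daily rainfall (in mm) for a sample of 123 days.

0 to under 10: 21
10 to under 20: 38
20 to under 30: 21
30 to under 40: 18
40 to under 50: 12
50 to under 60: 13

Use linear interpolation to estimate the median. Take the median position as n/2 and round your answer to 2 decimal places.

21.19

Cumulative frequencies: 21, 59, 80, 98, 110, 123
n = 123; position = n/2 = 61.5.
This falls in the class 20 to under 30: L = 20, F = 59, f = 21, h = 10.
Median ≈ 20 + ((61.5 − 59) / 21) × 10 = 21.1905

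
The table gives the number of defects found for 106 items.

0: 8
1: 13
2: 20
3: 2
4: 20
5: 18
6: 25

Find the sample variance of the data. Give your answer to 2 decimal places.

Values: 0, 1, 2, 3, 4, 5, 6
n = 106, Σfx = 379, mean = 3.5755
Σfx² = 1781
Σf(x − x̄)² = Σfx² − (Σfx)²/n = 1781 − 379²/106 = 425.8962
Sample variance = 425.8962 / 105 = 4.0562

4.06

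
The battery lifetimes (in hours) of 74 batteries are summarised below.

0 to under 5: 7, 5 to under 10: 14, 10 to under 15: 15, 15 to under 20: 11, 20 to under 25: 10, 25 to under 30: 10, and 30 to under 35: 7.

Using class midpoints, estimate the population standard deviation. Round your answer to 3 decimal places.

Midpoints: 2.5, 7.5, 12.5, 17.5, 22.5, 27.5, 32.5
n = 74, Σfm = 1230, mean = 16.6216
Σfm² = 26562.5
Σf(m − x̄)² = Σfm² − (Σfm)²/n = 26562.5 − 1230²/74 = 6117.9054
Population variance = 6117.9054 / 74 = 82.6744
Standard deviation = √82.6744 = 9.0925

9.093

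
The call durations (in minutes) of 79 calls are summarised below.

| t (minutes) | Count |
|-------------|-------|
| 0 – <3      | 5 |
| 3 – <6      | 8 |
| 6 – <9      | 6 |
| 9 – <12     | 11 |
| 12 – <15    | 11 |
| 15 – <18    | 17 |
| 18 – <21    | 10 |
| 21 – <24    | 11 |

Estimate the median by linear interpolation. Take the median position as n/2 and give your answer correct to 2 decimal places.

Cumulative frequencies: 5, 13, 19, 30, 41, 58, 68, 79
n = 79; position = n/2 = 39.5.
This falls in the class 12 – <15: L = 12, F = 30, f = 11, h = 3.
Median ≈ 12 + ((39.5 − 30) / 11) × 3 = 14.5909

14.59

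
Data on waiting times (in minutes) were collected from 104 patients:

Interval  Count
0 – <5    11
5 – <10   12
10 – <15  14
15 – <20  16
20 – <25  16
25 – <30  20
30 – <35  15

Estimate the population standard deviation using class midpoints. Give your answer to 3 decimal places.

9.600

Midpoints: 2.5, 7.5, 12.5, 17.5, 22.5, 27.5, 32.5
n = 104, Σfm = 1970, mean = 18.9423
Σfm² = 46900
Σf(m − x̄)² = Σfm² − (Σfm)²/n = 46900 − 1970²/104 = 9583.6538
Population variance = 9583.6538 / 104 = 92.1505
Standard deviation = √92.1505 = 9.5995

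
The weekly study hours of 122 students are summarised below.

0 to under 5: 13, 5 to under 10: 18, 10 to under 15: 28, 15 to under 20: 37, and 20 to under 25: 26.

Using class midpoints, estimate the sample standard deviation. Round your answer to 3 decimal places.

6.338

Midpoints: 2.5, 7.5, 12.5, 17.5, 22.5
n = 122, Σfm = 1750, mean = 14.3443
Σfm² = 29962.5
Σf(m − x̄)² = Σfm² − (Σfm)²/n = 29962.5 − 1750²/122 = 4860.0410
Sample variance = 4860.0410 / 121 = 40.1656
Standard deviation = √40.1656 = 6.3376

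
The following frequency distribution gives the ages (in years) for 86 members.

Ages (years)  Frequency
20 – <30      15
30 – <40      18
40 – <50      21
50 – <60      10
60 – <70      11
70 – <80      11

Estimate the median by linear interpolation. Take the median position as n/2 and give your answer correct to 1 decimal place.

Cumulative frequencies: 15, 33, 54, 64, 75, 86
n = 86; position = n/2 = 43.
This falls in the class 40 – <50: L = 40, F = 33, f = 21, h = 10.
Median ≈ 40 + ((43 − 33) / 21) × 10 = 44.7619

44.8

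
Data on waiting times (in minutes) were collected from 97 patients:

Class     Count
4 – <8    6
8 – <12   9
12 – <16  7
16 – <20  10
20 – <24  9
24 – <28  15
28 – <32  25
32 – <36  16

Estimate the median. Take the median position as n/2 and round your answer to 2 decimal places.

Cumulative frequencies: 6, 15, 22, 32, 41, 56, 81, 97
n = 97; position = n/2 = 48.5.
This falls in the class 24 – <28: L = 24, F = 41, f = 15, h = 4.
Median ≈ 24 + ((48.5 − 41) / 15) × 4 = 26.0000

26.00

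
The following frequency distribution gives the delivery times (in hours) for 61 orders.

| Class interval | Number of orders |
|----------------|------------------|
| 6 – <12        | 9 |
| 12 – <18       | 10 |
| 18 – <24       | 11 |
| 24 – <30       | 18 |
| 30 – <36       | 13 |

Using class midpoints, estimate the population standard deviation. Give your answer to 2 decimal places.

Midpoints: 9, 15, 21, 27, 33
n = 61, Σfm = 1377, mean = 22.5738
Σfm² = 35109
Σf(m − x̄)² = Σfm² − (Σfm)²/n = 35109 − 1377²/61 = 4024.9180
Population variance = 4024.9180 / 61 = 65.9823
Standard deviation = √65.9823 = 8.1229

8.12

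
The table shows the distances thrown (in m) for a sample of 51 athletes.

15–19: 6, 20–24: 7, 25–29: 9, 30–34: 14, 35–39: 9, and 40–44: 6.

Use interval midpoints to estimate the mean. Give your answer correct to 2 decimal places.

Midpoints: 17, 22, 27, 32, 37, 42
Σfm = 6×17 + 7×22 + 9×27 + 14×32 + 9×37 + 6×42 = 1532
n = Σf = 51
Mean = 1532 / 51 = 30.0392

30.04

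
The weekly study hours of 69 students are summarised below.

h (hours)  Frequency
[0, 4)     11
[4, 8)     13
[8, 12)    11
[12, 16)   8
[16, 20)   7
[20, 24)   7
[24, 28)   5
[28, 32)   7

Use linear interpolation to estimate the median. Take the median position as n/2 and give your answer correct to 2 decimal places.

11.82

Cumulative frequencies: 11, 24, 35, 43, 50, 57, 62, 69
n = 69; position = n/2 = 34.5.
This falls in the class [8, 12): L = 8, F = 24, f = 11, h = 4.
Median ≈ 8 + ((34.5 − 24) / 11) × 4 = 11.8182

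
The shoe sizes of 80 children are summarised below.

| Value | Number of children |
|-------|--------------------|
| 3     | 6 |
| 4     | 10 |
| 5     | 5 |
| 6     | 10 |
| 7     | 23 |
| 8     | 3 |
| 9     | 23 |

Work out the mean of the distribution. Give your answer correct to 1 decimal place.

6.7

Values: 3, 4, 5, 6, 7, 8, 9
Σfx = 6×3 + 10×4 + 5×5 + 10×6 + 23×7 + 3×8 + 23×9 = 535
n = Σf = 80
Mean = 535 / 80 = 6.6875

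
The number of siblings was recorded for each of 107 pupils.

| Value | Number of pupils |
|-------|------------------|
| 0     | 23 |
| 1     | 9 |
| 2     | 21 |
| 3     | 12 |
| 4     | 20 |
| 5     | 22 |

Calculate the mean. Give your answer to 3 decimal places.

2.589

Values: 0, 1, 2, 3, 4, 5
Σfx = 23×0 + 9×1 + 21×2 + 12×3 + 20×4 + 22×5 = 277
n = Σf = 107
Mean = 277 / 107 = 2.5888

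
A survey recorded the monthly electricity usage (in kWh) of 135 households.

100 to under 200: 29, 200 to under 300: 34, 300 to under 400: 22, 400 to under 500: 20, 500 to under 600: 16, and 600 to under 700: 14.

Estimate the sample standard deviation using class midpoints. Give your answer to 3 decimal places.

163.901

Midpoints: 150, 250, 350, 450, 550, 650
n = 135, Σfm = 47450, mean = 351.4815
Σfm² = 20277500
Σf(m − x̄)² = Σfm² − (Σfm)²/n = 20277500 − 47450²/135 = 3599703.7037
Sample variance = 3599703.7037 / 134 = 26863.4605
Standard deviation = √26863.4605 = 163.9008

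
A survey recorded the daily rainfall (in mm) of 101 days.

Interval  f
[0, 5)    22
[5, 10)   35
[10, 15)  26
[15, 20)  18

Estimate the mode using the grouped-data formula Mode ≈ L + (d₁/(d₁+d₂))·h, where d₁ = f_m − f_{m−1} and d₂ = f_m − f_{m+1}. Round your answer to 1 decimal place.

Modal class: [5, 10) (highest frequency 35).
d₁ = 35 − 22 = 13, d₂ = 35 − 26 = 9
Mode ≈ 5 + (13/(13+9)) × 5 = 5 + 2.9545 = 7.9545

8.0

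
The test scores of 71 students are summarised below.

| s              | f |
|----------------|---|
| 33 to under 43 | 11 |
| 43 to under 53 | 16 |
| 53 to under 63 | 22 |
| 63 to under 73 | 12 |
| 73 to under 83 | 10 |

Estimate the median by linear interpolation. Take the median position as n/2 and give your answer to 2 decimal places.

Cumulative frequencies: 11, 27, 49, 61, 71
n = 71; position = n/2 = 35.5.
This falls in the class 53 to under 63: L = 53, F = 27, f = 22, h = 10.
Median ≈ 53 + ((35.5 − 27) / 22) × 10 = 56.8636

56.86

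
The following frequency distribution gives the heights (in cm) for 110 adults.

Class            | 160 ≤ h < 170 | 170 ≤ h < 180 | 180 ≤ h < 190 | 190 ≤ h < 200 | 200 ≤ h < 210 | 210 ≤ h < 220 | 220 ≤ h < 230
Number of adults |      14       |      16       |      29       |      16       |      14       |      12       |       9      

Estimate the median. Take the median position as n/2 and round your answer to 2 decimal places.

188.62

Cumulative frequencies: 14, 30, 59, 75, 89, 101, 110
n = 110; position = n/2 = 55.
This falls in the class 180 ≤ h < 190: L = 180, F = 30, f = 29, h = 10.
Median ≈ 180 + ((55 − 30) / 29) × 10 = 188.6207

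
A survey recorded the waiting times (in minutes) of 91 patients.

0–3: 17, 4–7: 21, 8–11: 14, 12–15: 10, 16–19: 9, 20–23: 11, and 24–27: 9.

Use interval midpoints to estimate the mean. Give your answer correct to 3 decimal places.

11.346

Midpoints: 1.5, 5.5, 9.5, 13.5, 17.5, 21.5, 25.5
Σfm = 17×1.5 + 21×5.5 + 14×9.5 + 10×13.5 + 9×17.5 + 11×21.5 + 9×25.5 = 1032.5
n = Σf = 91
Mean = 1032.5 / 91 = 11.3462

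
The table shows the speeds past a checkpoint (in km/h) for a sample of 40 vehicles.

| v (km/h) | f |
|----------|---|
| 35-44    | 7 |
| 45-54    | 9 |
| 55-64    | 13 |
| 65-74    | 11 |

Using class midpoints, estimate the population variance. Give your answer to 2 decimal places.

Midpoints: 39.5, 49.5, 59.5, 69.5
n = 40, Σfm = 2260, mean = 56.5000
Σfm² = 132130
Σf(m − x̄)² = Σfm² − (Σfm)²/n = 132130 − 2260²/40 = 4440.0000
Population variance = 4440.0000 / 40 = 111.0000

111.00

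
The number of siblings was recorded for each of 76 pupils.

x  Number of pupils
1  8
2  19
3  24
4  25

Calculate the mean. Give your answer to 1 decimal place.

Values: 1, 2, 3, 4
Σfx = 8×1 + 19×2 + 24×3 + 25×4 = 218
n = Σf = 76
Mean = 218 / 76 = 2.8684

2.9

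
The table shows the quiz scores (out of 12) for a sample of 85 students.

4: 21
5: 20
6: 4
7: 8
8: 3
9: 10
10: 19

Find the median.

Cumulative frequencies: 21, 41, 45, 53, 56, 66, 85
n = 85, so the median is the value in position (n+1)/2 = 43.
Position 43 falls at value 6.

6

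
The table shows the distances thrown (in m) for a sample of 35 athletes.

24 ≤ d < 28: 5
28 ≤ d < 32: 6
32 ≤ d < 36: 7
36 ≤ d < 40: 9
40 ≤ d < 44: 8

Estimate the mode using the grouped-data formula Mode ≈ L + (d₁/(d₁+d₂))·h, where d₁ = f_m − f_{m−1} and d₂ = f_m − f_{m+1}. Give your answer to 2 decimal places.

38.67

Modal class: 36 ≤ d < 40 (highest frequency 9).
d₁ = 9 − 7 = 2, d₂ = 9 − 8 = 1
Mode ≈ 36 + (2/(2+1)) × 4 = 36 + 2.6667 = 38.6667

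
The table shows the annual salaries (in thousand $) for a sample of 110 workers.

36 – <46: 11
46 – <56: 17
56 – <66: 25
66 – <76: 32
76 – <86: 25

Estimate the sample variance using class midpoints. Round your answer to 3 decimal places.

161.643

Midpoints: 41, 51, 61, 71, 81
n = 110, Σfm = 7140, mean = 64.9091
Σfm² = 481070
Σf(m − x̄)² = Σfm² − (Σfm)²/n = 481070 − 7140²/110 = 17619.0909
Sample variance = 17619.0909 / 109 = 161.6430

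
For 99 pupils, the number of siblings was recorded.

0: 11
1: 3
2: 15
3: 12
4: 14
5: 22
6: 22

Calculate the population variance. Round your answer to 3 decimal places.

3.803

Values: 0, 1, 2, 3, 4, 5, 6
n = 99, Σfx = 367, mean = 3.7071
Σfx² = 1737
Σf(x − x̄)² = Σfx² − (Σfx)²/n = 1737 − 367²/99 = 376.5051
Population variance = 376.5051 / 99 = 3.8031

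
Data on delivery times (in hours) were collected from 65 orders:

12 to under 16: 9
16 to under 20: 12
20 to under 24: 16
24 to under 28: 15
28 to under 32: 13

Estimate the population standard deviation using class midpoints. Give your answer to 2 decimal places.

5.28

Midpoints: 14, 18, 22, 26, 30
n = 65, Σfm = 1474, mean = 22.6769
Σfm² = 35236
Σf(m − x̄)² = Σfm² − (Σfm)²/n = 35236 − 1474²/65 = 1810.2154
Population variance = 1810.2154 / 65 = 27.8495
Standard deviation = √27.8495 = 5.2773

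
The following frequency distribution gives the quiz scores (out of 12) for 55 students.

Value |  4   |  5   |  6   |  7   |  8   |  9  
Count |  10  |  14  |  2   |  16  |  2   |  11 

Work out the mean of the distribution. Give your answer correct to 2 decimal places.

Values: 4, 5, 6, 7, 8, 9
Σfx = 10×4 + 14×5 + 2×6 + 16×7 + 2×8 + 11×9 = 349
n = Σf = 55
Mean = 349 / 55 = 6.3455

6.35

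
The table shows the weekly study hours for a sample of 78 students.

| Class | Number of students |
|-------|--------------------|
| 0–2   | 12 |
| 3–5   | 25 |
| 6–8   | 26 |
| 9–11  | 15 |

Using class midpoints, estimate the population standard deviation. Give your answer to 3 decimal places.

Midpoints: 1, 4, 7, 10
n = 78, Σfm = 444, mean = 5.6923
Σfm² = 3186
Σf(m − x̄)² = Σfm² − (Σfm)²/n = 3186 − 444²/78 = 658.6154
Population variance = 658.6154 / 78 = 8.4438
Standard deviation = √8.4438 = 2.9058

2.906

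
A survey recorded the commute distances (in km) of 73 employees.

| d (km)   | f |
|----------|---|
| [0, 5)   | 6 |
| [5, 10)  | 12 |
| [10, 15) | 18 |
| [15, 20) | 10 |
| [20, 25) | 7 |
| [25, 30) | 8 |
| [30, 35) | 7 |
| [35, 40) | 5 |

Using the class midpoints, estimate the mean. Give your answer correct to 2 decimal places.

17.77

Midpoints: 2.5, 7.5, 12.5, 17.5, 22.5, 27.5, 32.5, 37.5
Σfm = 6×2.5 + 12×7.5 + 18×12.5 + 10×17.5 + 7×22.5 + 8×27.5 + 7×32.5 + 5×37.5 = 1297.5
n = Σf = 73
Mean = 1297.5 / 73 = 17.7740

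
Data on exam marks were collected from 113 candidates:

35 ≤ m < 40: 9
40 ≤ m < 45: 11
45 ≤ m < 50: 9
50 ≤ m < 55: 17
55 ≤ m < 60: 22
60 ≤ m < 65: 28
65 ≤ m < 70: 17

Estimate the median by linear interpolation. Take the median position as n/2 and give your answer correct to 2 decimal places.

57.39

Cumulative frequencies: 9, 20, 29, 46, 68, 96, 113
n = 113; position = n/2 = 56.5.
This falls in the class 55 ≤ m < 60: L = 55, F = 46, f = 22, h = 5.
Median ≈ 55 + ((56.5 − 46) / 22) × 5 = 57.3864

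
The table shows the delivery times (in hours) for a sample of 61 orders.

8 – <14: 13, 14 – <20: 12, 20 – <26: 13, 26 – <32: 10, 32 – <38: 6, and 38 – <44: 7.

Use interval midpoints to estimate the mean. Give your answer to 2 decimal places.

23.49

Midpoints: 11, 17, 23, 29, 35, 41
Σfm = 13×11 + 12×17 + 13×23 + 10×29 + 6×35 + 7×41 = 1433
n = Σf = 61
Mean = 1433 / 61 = 23.4918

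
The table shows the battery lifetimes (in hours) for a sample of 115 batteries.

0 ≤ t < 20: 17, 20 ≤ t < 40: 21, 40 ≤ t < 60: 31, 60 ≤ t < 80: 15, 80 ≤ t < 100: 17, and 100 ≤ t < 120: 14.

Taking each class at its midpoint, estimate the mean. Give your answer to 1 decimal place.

Midpoints: 10, 30, 50, 70, 90, 110
Σfm = 17×10 + 21×30 + 31×50 + 15×70 + 17×90 + 14×110 = 6470
n = Σf = 115
Mean = 6470 / 115 = 56.2609

56.3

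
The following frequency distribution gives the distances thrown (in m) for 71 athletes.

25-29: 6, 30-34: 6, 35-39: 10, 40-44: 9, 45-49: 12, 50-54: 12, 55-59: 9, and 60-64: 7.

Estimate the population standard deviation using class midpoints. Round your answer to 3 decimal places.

Midpoints: 27, 32, 37, 42, 47, 52, 57, 62
n = 71, Σfm = 3237, mean = 45.5915
Σfm² = 155189
Σf(m − x̄)² = Σfm² − (Σfm)²/n = 155189 − 3237²/71 = 7609.1549
Population variance = 7609.1549 / 71 = 107.1712
Standard deviation = √107.1712 = 10.3524

10.352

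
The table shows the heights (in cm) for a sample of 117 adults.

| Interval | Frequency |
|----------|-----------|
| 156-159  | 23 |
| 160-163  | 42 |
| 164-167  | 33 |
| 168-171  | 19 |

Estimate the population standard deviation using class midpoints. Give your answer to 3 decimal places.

Midpoints: 157.5, 161.5, 165.5, 169.5
n = 117, Σfm = 19087.5, mean = 163.1410
Σfm² = 3115751.25
Σf(m − x̄)² = Σfm² − (Σfm)²/n = 3115751.25 − 19087.5²/117 = 1796.9231
Population variance = 1796.9231 / 117 = 15.3583
Standard deviation = √15.3583 = 3.9190

3.919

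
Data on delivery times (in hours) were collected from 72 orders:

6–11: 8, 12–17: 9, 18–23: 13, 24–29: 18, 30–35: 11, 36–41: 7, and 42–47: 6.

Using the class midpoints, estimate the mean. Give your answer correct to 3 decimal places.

Midpoints: 8.5, 14.5, 20.5, 26.5, 32.5, 38.5, 44.5
Σfm = 8×8.5 + 9×14.5 + 13×20.5 + 18×26.5 + 11×32.5 + 7×38.5 + 6×44.5 = 1836
n = Σf = 72
Mean = 1836 / 72 = 25.5000

25.500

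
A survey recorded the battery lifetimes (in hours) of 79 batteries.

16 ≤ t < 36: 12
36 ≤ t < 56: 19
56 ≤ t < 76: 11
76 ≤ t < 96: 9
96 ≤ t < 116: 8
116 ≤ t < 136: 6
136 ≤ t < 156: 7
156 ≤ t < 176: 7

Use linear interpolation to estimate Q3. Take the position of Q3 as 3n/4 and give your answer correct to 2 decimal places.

116.83

Cumulative frequencies: 12, 31, 42, 51, 59, 65, 72, 79
n = 79; position = 3n/4 = 59.25.
This falls in the class 116 ≤ t < 136: L = 116, F = 59, f = 6, h = 20.
Upper quartile ≈ 116 + ((59.25 − 59) / 6) × 20 = 116.8333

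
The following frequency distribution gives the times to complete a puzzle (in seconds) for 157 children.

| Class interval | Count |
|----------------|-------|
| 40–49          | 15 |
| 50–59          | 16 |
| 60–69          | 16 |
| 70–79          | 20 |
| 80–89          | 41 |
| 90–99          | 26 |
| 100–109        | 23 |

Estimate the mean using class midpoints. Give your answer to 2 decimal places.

78.89

Midpoints: 44.5, 54.5, 64.5, 74.5, 84.5, 94.5, 104.5
Σfm = 15×44.5 + 16×54.5 + 16×64.5 + 20×74.5 + 41×84.5 + 26×94.5 + 23×104.5 = 12386.5
n = Σf = 157
Mean = 12386.5 / 157 = 78.8949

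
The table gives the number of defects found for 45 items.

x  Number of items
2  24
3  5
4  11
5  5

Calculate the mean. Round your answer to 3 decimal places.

2.933

Values: 2, 3, 4, 5
Σfx = 24×2 + 5×3 + 11×4 + 5×5 = 132
n = Σf = 45
Mean = 132 / 45 = 2.9333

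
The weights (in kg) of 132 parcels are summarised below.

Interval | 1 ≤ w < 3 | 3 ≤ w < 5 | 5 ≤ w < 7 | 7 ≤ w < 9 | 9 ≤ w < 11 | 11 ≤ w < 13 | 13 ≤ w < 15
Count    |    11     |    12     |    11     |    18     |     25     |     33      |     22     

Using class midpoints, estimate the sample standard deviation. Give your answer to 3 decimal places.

Midpoints: 2, 4, 6, 8, 10, 12, 14
n = 132, Σfm = 1234, mean = 9.3485
Σfm² = 13348
Σf(m − x̄)² = Σfm² − (Σfm)²/n = 13348 − 1234²/132 = 1811.9697
Sample variance = 1811.9697 / 131 = 13.8318
Standard deviation = √13.8318 = 3.7191

3.719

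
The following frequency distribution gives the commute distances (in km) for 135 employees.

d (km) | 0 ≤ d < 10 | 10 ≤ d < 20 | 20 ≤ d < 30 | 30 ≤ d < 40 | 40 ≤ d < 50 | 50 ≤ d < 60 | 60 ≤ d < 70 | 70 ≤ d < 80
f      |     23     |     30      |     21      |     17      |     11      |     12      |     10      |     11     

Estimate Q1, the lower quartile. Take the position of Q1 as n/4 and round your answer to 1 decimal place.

Cumulative frequencies: 23, 53, 74, 91, 102, 114, 124, 135
n = 135; position = n/4 = 33.75.
This falls in the class 10 ≤ d < 20: L = 10, F = 23, f = 30, h = 10.
Lower quartile ≈ 10 + ((33.75 − 23) / 30) × 10 = 13.5833

13.6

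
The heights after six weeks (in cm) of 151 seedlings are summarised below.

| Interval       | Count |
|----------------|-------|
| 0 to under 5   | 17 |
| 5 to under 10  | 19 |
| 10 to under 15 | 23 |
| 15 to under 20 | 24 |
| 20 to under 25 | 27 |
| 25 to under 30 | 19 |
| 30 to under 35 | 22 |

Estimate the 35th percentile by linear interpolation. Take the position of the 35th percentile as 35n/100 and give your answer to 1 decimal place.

Cumulative frequencies: 17, 36, 59, 83, 110, 129, 151
n = 151; position = 35n/100 = 52.85.
This falls in the class 10 to under 15: L = 10, F = 36, f = 23, h = 5.
35th percentile ≈ 10 + ((52.85 − 36) / 23) × 5 = 13.6630

13.7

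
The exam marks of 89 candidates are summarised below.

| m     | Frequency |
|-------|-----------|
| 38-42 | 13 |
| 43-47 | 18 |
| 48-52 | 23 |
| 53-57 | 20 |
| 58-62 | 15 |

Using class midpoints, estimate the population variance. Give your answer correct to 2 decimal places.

Midpoints: 40, 45, 50, 55, 60
n = 89, Σfm = 4480, mean = 50.3371
Σfm² = 229250
Σf(m − x̄)² = Σfm² − (Σfm)²/n = 229250 − 4480²/89 = 3739.8876
Population variance = 3739.8876 / 89 = 42.0212

42.02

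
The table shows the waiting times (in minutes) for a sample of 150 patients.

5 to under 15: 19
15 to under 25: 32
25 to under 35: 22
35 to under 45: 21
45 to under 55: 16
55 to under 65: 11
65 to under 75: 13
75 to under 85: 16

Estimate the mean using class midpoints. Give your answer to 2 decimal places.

39.87

Midpoints: 10, 20, 30, 40, 50, 60, 70, 80
Σfm = 19×10 + 32×20 + 22×30 + 21×40 + 16×50 + 11×60 + 13×70 + 16×80 = 5980
n = Σf = 150
Mean = 5980 / 150 = 39.8667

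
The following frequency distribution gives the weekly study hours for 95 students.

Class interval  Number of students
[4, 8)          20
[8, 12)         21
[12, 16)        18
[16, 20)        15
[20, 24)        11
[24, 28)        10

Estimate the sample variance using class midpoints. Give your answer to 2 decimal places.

Midpoints: 6, 10, 14, 18, 22, 26
n = 95, Σfm = 1354, mean = 14.2526
Σfm² = 23292
Σf(m − x̄)² = Σfm² − (Σfm)²/n = 23292 − 1354²/95 = 3993.9368
Sample variance = 3993.9368 / 94 = 42.4887

42.49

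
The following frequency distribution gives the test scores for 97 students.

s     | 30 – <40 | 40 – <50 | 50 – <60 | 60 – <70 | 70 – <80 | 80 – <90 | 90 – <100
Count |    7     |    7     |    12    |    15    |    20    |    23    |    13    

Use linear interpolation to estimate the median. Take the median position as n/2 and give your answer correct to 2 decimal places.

73.75

Cumulative frequencies: 7, 14, 26, 41, 61, 84, 97
n = 97; position = n/2 = 48.5.
This falls in the class 70 – <80: L = 70, F = 41, f = 20, h = 10.
Median ≈ 70 + ((48.5 − 41) / 20) × 10 = 73.7500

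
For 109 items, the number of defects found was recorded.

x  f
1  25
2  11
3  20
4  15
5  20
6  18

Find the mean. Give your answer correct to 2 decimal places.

3.44

Values: 1, 2, 3, 4, 5, 6
Σfx = 25×1 + 11×2 + 20×3 + 15×4 + 20×5 + 18×6 = 375
n = Σf = 109
Mean = 375 / 109 = 3.4404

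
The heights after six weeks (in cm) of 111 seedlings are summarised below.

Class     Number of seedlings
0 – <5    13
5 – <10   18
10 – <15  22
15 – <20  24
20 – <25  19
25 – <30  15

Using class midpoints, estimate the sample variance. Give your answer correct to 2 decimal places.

61.19

Midpoints: 2.5, 7.5, 12.5, 17.5, 22.5, 27.5
n = 111, Σfm = 1702.5, mean = 15.3378
Σfm² = 32843.75
Σf(m − x̄)² = Σfm² − (Σfm)²/n = 32843.75 − 1702.5²/111 = 6731.0811
Sample variance = 6731.0811 / 110 = 61.1916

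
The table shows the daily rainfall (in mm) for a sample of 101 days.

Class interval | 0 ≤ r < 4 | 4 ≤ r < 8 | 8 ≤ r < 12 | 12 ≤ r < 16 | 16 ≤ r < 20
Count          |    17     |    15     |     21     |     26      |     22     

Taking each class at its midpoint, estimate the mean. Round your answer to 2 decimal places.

10.83

Midpoints: 2, 6, 10, 14, 18
Σfm = 17×2 + 15×6 + 21×10 + 26×14 + 22×18 = 1094
n = Σf = 101
Mean = 1094 / 101 = 10.8317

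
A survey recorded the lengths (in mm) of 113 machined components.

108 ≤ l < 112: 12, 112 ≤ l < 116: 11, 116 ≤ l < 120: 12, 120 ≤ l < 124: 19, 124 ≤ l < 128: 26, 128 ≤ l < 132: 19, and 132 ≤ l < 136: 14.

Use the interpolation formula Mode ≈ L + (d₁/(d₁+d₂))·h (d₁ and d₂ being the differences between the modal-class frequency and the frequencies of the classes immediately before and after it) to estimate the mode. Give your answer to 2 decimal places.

Modal class: 124 ≤ l < 128 (highest frequency 26).
d₁ = 26 − 19 = 7, d₂ = 26 − 19 = 7
Mode ≈ 124 + (7/(7+7)) × 4 = 124 + 2.0000 = 126.0000

126.00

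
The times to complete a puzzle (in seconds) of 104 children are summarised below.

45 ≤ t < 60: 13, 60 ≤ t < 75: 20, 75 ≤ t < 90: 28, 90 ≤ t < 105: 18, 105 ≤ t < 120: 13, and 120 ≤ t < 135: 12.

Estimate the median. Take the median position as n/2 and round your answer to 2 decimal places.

85.18

Cumulative frequencies: 13, 33, 61, 79, 92, 104
n = 104; position = n/2 = 52.
This falls in the class 75 ≤ t < 90: L = 75, F = 33, f = 28, h = 15.
Median ≈ 75 + ((52 − 33) / 28) × 15 = 85.1786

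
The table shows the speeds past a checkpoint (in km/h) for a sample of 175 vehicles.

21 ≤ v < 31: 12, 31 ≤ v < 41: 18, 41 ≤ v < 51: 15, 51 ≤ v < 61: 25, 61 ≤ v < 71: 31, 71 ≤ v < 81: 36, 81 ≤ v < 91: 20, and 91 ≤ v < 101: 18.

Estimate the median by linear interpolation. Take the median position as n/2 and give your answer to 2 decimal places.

66.65

Cumulative frequencies: 12, 30, 45, 70, 101, 137, 157, 175
n = 175; position = n/2 = 87.5.
This falls in the class 61 ≤ v < 71: L = 61, F = 70, f = 31, h = 10.
Median ≈ 61 + ((87.5 − 70) / 31) × 10 = 66.6452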